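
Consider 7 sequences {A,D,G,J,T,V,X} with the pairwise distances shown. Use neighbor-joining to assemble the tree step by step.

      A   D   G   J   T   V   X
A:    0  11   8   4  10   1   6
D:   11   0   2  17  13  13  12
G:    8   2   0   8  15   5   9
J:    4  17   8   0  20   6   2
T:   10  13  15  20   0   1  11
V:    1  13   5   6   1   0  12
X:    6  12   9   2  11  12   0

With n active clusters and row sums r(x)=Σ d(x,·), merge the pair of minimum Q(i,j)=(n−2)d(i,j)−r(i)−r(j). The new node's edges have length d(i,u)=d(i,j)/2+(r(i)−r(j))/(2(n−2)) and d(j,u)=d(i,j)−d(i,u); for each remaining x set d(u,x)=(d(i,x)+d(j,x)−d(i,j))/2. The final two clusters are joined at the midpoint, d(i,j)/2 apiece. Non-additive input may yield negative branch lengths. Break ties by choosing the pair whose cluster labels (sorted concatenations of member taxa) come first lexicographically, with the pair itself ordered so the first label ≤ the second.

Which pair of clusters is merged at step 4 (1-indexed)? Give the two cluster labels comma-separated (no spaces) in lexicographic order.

A,JX

iteration 1: select D,G (d=2, Q=-105); attach at lengths (31/10, -11/10); label the merged cluster DG
  updated: d(A,DG)=17/2, d(DG,J)=23/2, d(DG,T)=13, d(DG,V)=8, d(DG,X)=19/2
iteration 2: select T,V (d=1, Q=-79); attach at lengths (31/8, -23/8); label the merged cluster TV
  updated: d(A,TV)=5, d(DG,TV)=10, d(J,TV)=25/2, d(TV,X)=11
iteration 3: select J,X (d=2, Q=-105/2); attach at lengths (5/4, 3/4); label the merged cluster JX
  updated: d(A,JX)=4, d(DG,JX)=19/2, d(JX,TV)=43/4
iteration 4: select A,JX (d=4, Q=-135/4); attach at lengths (5/16, 59/16); label the merged cluster AJX
  updated: d(AJX,DG)=7, d(AJX,TV)=47/8
iteration 5: select AJX,DG (d=7, Q=-183/8); attach at lengths (23/16, 89/16); label the merged cluster ADGJX
  updated: d(ADGJX,TV)=71/16
iteration 6: select ADGJX,TV (d=71/16); attach at lengths (71/32, 71/32); label the merged cluster ADGJTVX
final tree: (((A:5/16,(J:5/4,X:3/4):59/16):23/16,(D:31/10,G:-11/10):89/16):71/32,(T:31/8,V:-23/8):71/32)
total length: 327/16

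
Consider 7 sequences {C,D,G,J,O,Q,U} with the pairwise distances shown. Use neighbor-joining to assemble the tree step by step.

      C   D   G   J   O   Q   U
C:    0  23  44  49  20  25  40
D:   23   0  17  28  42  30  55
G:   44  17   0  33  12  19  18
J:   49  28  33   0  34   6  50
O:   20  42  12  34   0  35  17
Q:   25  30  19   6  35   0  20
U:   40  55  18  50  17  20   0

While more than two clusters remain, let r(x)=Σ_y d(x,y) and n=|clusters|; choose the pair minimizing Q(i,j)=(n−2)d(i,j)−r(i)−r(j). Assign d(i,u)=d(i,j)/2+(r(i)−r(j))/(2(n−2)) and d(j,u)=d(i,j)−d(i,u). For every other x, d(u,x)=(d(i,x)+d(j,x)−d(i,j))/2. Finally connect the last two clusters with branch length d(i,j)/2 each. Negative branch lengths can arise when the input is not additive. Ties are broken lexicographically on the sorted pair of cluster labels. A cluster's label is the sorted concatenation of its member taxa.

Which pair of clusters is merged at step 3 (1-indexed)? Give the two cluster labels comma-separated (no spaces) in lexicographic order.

CD,JQ

step 1: merge (J,Q) at d=6, Q=-305; branch lengths J→19/2, Q→-7/2; new cluster JQ
  updated: d(C,JQ)=34, d(D,JQ)=26, d(G,JQ)=23, d(JQ,O)=63/2, d(JQ,U)=32
step 2: merge (C,D) at d=23, Q=-232; branch lengths C→45/4, D→47/4; new cluster CD
  updated: d(CD,G)=19, d(CD,JQ)=37/2, d(CD,O)=39/2, d(CD,U)=36
step 3: merge (CD,JQ) at d=37/2, Q=-285/2; branch lengths CD→29/4, JQ→45/4; new cluster CDJQ
  updated: d(CDJQ,G)=47/4, d(CDJQ,O)=65/4, d(CDJQ,U)=99/4
step 4: merge (CDJQ,G) at d=47/4, Q=-71; branch lengths CDJQ→69/8, G→25/8; new cluster CDGJQ
  updated: d(CDGJQ,O)=33/4, d(CDGJQ,U)=31/2
step 5: merge (CDGJQ,O) at d=33/4, Q=-163/4; branch lengths CDGJQ→27/8, O→39/8; new cluster CDGJOQ
  updated: d(CDGJOQ,U)=97/8
step 6: merge (CDGJOQ,U) at d=97/8; branch lengths CDGJOQ→97/16, U→97/16; new cluster CDGJOQU
final tree: (((((C:45/4,D:47/4):29/4,(J:19/2,Q:-7/2):45/4):69/8,G:25/8):27/8,O:39/8):97/16,U:97/16)
total length: 637/8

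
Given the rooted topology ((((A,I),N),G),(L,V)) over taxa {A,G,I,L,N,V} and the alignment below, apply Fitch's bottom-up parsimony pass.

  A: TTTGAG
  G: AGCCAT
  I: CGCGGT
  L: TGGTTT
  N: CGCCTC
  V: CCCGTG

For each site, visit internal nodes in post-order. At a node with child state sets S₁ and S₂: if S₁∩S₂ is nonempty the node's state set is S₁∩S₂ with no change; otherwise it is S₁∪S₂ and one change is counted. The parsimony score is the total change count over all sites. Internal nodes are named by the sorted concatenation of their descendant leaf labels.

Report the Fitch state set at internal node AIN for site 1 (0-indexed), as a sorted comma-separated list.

G

AI@0: {T} ∪ {C} = {C,T} (union, +1)
AIN@0: {C,T} ∩ {C} = {C} (intersection, +0)
AGIN@0: {C} ∪ {A} = {A,C} (union, +1)
LV@0: {T} ∪ {C} = {C,T} (union, +1)
AGILNV@0: {A,C} ∩ {C,T} = {C} (intersection, +0)
AI@1: {T} ∪ {G} = {G,T} (union, +1)
AIN@1: {G,T} ∩ {G} = {G} (intersection, +0)
AGIN@1: {G} ∩ {G} = {G} (intersection, +0)
LV@1: {G} ∪ {C} = {C,G} (union, +1)
AGILNV@1: {G} ∩ {C,G} = {G} (intersection, +0)
AI@2: {T} ∪ {C} = {C,T} (union, +1)
AIN@2: {C,T} ∩ {C} = {C} (intersection, +0)
AGIN@2: {C} ∩ {C} = {C} (intersection, +0)
LV@2: {G} ∪ {C} = {C,G} (union, +1)
AGILNV@2: {C} ∩ {C,G} = {C} (intersection, +0)
AI@3: {G} ∩ {G} = {G} (intersection, +0)
AIN@3: {G} ∪ {C} = {C,G} (union, +1)
AGIN@3: {C,G} ∩ {C} = {C} (intersection, +0)
LV@3: {T} ∪ {G} = {G,T} (union, +1)
AGILNV@3: {C} ∪ {G,T} = {C,G,T} (union, +1)
AI@4: {A} ∪ {G} = {A,G} (union, +1)
AIN@4: {A,G} ∪ {T} = {A,G,T} (union, +1)
AGIN@4: {A,G,T} ∩ {A} = {A} (intersection, +0)
LV@4: {T} ∩ {T} = {T} (intersection, +0)
AGILNV@4: {A} ∪ {T} = {A,T} (union, +1)
AI@5: {G} ∪ {T} = {G,T} (union, +1)
AIN@5: {G,T} ∪ {C} = {C,G,T} (union, +1)
AGIN@5: {C,G,T} ∩ {T} = {T} (intersection, +0)
LV@5: {T} ∪ {G} = {G,T} (union, +1)
AGILNV@5: {T} ∩ {G,T} = {T} (intersection, +0)
per-site changes: [3, 2, 2, 3, 3, 3]; total = 16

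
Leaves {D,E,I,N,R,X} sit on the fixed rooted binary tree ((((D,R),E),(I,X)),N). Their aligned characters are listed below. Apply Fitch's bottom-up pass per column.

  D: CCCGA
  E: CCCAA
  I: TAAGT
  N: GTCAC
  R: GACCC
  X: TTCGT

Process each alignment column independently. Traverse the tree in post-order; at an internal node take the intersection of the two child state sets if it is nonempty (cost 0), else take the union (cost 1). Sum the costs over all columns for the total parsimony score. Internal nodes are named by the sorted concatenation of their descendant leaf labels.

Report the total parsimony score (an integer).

13

DR@0: {C} ∪ {G} = {C,G} (union, +1)
DER@0: {C,G} ∩ {C} = {C} (intersection, +0)
IX@0: {T} ∩ {T} = {T} (intersection, +0)
DEIRX@0: {C} ∪ {T} = {C,T} (union, +1)
DEINRX@0: {C,T} ∪ {G} = {C,G,T} (union, +1)
DR@1: {C} ∪ {A} = {A,C} (union, +1)
DER@1: {A,C} ∩ {C} = {C} (intersection, +0)
IX@1: {A} ∪ {T} = {A,T} (union, +1)
DEIRX@1: {C} ∪ {A,T} = {A,C,T} (union, +1)
DEINRX@1: {A,C,T} ∩ {T} = {T} (intersection, +0)
DR@2: {C} ∩ {C} = {C} (intersection, +0)
DER@2: {C} ∩ {C} = {C} (intersection, +0)
IX@2: {A} ∪ {C} = {A,C} (union, +1)
DEIRX@2: {C} ∩ {A,C} = {C} (intersection, +0)
DEINRX@2: {C} ∩ {C} = {C} (intersection, +0)
DR@3: {G} ∪ {C} = {C,G} (union, +1)
DER@3: {C,G} ∪ {A} = {A,C,G} (union, +1)
IX@3: {G} ∩ {G} = {G} (intersection, +0)
DEIRX@3: {A,C,G} ∩ {G} = {G} (intersection, +0)
DEINRX@3: {G} ∪ {A} = {A,G} (union, +1)
DR@4: {A} ∪ {C} = {A,C} (union, +1)
DER@4: {A,C} ∩ {A} = {A} (intersection, +0)
IX@4: {T} ∩ {T} = {T} (intersection, +0)
DEIRX@4: {A} ∪ {T} = {A,T} (union, +1)
DEINRX@4: {A,T} ∪ {C} = {A,C,T} (union, +1)
per-site changes: [3, 3, 1, 3, 3]; total = 13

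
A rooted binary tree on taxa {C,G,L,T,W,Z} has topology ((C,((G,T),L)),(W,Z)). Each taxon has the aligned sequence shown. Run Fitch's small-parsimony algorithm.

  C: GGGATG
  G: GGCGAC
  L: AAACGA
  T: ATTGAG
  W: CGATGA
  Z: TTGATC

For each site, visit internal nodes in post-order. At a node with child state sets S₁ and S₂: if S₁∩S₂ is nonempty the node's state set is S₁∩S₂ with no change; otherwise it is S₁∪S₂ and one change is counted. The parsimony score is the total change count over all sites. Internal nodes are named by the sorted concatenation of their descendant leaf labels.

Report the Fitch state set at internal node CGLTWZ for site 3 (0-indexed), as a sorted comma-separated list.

site 0, node GT: G={G} ∪ T={A} → {A,G} (+1)
site 0, node GLT: GT={A,G} ∩ L={A} → {A} (+0)
site 0, node CGLT: C={G} ∪ GLT={A} → {A,G} (+1)
site 0, node WZ: W={C} ∪ Z={T} → {C,T} (+1)
site 0, node CGLTWZ: CGLT={A,G} ∪ WZ={C,T} → {A,C,G,T} (+1)
site 1, node GT: G={G} ∪ T={T} → {G,T} (+1)
site 1, node GLT: GT={G,T} ∪ L={A} → {A,G,T} (+1)
site 1, node CGLT: C={G} ∩ GLT={A,G,T} → {G} (+0)
site 1, node WZ: W={G} ∪ Z={T} → {G,T} (+1)
site 1, node CGLTWZ: CGLT={G} ∩ WZ={G,T} → {G} (+0)
site 2, node GT: G={C} ∪ T={T} → {C,T} (+1)
site 2, node GLT: GT={C,T} ∪ L={A} → {A,C,T} (+1)
site 2, node CGLT: C={G} ∪ GLT={A,C,T} → {A,C,G,T} (+1)
site 2, node WZ: W={A} ∪ Z={G} → {A,G} (+1)
site 2, node CGLTWZ: CGLT={A,C,G,T} ∩ WZ={A,G} → {A,G} (+0)
site 3, node GT: G={G} ∩ T={G} → {G} (+0)
site 3, node GLT: GT={G} ∪ L={C} → {C,G} (+1)
site 3, node CGLT: C={A} ∪ GLT={C,G} → {A,C,G} (+1)
site 3, node WZ: W={T} ∪ Z={A} → {A,T} (+1)
site 3, node CGLTWZ: CGLT={A,C,G} ∩ WZ={A,T} → {A} (+0)
site 4, node GT: G={A} ∩ T={A} → {A} (+0)
site 4, node GLT: GT={A} ∪ L={G} → {A,G} (+1)
site 4, node CGLT: C={T} ∪ GLT={A,G} → {A,G,T} (+1)
site 4, node WZ: W={G} ∪ Z={T} → {G,T} (+1)
site 4, node CGLTWZ: CGLT={A,G,T} ∩ WZ={G,T} → {G,T} (+0)
site 5, node GT: G={C} ∪ T={G} → {C,G} (+1)
site 5, node GLT: GT={C,G} ∪ L={A} → {A,C,G} (+1)
site 5, node CGLT: C={G} ∩ GLT={A,C,G} → {G} (+0)
site 5, node WZ: W={A} ∪ Z={C} → {A,C} (+1)
site 5, node CGLTWZ: CGLT={G} ∪ WZ={A,C} → {A,C,G} (+1)
per-site changes: [4, 3, 4, 3, 3, 4]; total = 21

A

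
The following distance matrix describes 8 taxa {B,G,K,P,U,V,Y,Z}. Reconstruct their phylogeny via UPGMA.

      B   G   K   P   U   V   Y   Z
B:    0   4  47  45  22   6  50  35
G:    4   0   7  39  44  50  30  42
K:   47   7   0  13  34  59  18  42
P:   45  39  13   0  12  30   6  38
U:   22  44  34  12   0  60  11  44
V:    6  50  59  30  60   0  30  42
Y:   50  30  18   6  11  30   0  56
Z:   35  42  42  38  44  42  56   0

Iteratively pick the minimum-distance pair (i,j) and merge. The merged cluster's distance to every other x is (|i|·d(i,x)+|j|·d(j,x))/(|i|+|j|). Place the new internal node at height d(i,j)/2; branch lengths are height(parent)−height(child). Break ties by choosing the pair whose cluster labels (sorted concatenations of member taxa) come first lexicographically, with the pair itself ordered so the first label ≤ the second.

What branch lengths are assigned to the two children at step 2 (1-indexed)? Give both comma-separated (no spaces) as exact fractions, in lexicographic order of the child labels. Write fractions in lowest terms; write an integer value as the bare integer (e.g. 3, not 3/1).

iteration 1: select B,G (d=4); attach at lengths (2, 2); label the merged cluster BG
  updated: d(BG,K)=27, d(BG,P)=42, d(BG,U)=33, d(BG,V)=28, d(BG,Y)=40, d(BG,Z)=77/2
iteration 2: select P,Y (d=6); attach at lengths (3, 3); label the merged cluster PY
  updated: d(BG,PY)=41, d(K,PY)=31/2, d(PY,U)=23/2, d(PY,V)=30, d(PY,Z)=47
iteration 3: select PY,U (d=23/2); attach at lengths (11/4, 23/4); label the merged cluster PUY
  updated: d(BG,PUY)=115/3, d(K,PUY)=65/3, d(PUY,V)=40, d(PUY,Z)=46
iteration 4: select K,PUY (d=65/3); attach at lengths (65/6, 61/12); label the merged cluster KPUY
  updated: d(BG,KPUY)=71/2, d(KPUY,V)=179/4, d(KPUY,Z)=45
iteration 5: select BG,V (d=28); attach at lengths (12, 14); label the merged cluster BGV
  updated: d(BGV,KPUY)=463/12, d(BGV,Z)=119/3
iteration 6: select BGV,KPUY (d=463/12); attach at lengths (127/24, 203/24); label the merged cluster BGKPUVY
  updated: d(BGKPUVY,Z)=299/7
iteration 7: select BGKPUVY,Z (d=299/7); attach at lengths (347/168, 299/14); label the merged cluster BGKPUVYZ
final tree: ((((B:2,G:2):12,V:14):127/24,(K:65/6,((P:3,Y:3):11/4,U:23/4):61/12):203/24):347/168,Z:299/14)
total length: 5465/56

3,3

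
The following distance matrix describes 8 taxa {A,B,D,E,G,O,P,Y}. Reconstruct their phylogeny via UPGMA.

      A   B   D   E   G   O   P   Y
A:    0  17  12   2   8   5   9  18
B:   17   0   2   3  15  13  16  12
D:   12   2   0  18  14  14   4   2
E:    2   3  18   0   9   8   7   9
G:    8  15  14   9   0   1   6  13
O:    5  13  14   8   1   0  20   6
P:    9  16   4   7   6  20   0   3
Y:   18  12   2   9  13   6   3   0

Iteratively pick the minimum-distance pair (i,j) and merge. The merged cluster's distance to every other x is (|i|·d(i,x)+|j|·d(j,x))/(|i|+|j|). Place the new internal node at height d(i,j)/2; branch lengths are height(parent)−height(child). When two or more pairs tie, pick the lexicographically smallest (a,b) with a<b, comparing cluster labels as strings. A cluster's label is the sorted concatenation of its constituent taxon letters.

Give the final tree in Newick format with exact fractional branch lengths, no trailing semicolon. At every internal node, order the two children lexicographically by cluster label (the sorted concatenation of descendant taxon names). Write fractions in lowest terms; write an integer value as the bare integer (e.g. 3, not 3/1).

iteration 1: select G,O (d=1); attach at lengths (1/2, 1/2); label the merged cluster GO
  updated: d(A,GO)=13/2, d(B,GO)=14, d(D,GO)=14, d(E,GO)=17/2, d(GO,P)=13, d(GO,Y)=19/2
iteration 2: select A,E (d=2); attach at lengths (1, 1); label the merged cluster AE
  updated: d(AE,B)=10, d(AE,D)=15, d(AE,GO)=15/2, d(AE,P)=8, d(AE,Y)=27/2
iteration 3: select B,D (d=2); attach at lengths (1, 1); label the merged cluster BD
  updated: d(AE,BD)=25/2, d(BD,GO)=14, d(BD,P)=10, d(BD,Y)=7
iteration 4: select P,Y (d=3); attach at lengths (3/2, 3/2); label the merged cluster PY
  updated: d(AE,PY)=43/4, d(BD,PY)=17/2, d(GO,PY)=45/4
iteration 5: select AE,GO (d=15/2); attach at lengths (11/4, 13/4); label the merged cluster AEGO
  updated: d(AEGO,BD)=53/4, d(AEGO,PY)=11
iteration 6: select BD,PY (d=17/2); attach at lengths (13/4, 11/4); label the merged cluster BDPY
  updated: d(AEGO,BDPY)=97/8
iteration 7: select AEGO,BDPY (d=97/8); attach at lengths (37/16, 29/16); label the merged cluster ABDEGOPY
final tree: (((A:1,E:1):11/4,(G:1/2,O:1/2):13/4):37/16,((B:1,D:1):13/4,(P:3/2,Y:3/2):11/4):29/16)
total length: 193/8

(((A:1,E:1):11/4,(G:1/2,O:1/2):13/4):37/16,((B:1,D:1):13/4,(P:3/2,Y:3/2):11/4):29/16)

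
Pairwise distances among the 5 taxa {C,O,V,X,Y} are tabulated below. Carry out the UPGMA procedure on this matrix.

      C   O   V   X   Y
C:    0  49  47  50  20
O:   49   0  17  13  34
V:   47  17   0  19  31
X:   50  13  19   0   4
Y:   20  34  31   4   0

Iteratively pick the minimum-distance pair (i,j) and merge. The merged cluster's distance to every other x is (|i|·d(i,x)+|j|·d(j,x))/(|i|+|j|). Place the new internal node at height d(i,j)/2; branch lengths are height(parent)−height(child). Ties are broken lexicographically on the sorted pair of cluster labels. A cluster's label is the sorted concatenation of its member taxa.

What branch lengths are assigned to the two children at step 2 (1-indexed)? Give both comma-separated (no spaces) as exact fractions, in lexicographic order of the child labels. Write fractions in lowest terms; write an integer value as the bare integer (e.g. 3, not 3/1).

17/2,17/2

1. join X+Y (d=4) ⇒ XY; edges |X|=2, |Y|=2
  updated: d(C,XY)=35, d(O,XY)=47/2, d(V,XY)=25
2. join O+V (d=17) ⇒ OV; edges |O|=17/2, |V|=17/2
  updated: d(C,OV)=48, d(OV,XY)=97/4
3. join OV+XY (d=97/4) ⇒ OVXY; edges |OV|=29/8, |XY|=81/8
  updated: d(C,OVXY)=83/2
4. join C+OVXY (d=83/2) ⇒ COVXY; edges |C|=83/4, |OVXY|=69/8
final tree: (C:83/4,((O:17/2,V:17/2):29/8,(X:2,Y:2):81/8):69/8)
total length: 513/8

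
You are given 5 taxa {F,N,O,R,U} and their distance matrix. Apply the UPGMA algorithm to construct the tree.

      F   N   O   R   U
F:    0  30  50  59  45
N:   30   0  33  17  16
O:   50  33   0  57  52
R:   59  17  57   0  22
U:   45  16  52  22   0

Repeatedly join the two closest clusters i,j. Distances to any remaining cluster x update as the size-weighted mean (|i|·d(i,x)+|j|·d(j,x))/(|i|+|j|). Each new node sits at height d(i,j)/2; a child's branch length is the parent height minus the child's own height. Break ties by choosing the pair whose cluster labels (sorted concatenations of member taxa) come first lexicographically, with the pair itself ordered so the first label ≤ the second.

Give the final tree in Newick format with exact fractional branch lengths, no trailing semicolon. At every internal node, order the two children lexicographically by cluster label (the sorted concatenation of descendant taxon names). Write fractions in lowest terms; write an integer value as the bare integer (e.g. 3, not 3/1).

1. join N+U (d=16) ⇒ NU; edges |N|=8, |U|=8
  updated: d(F,NU)=75/2, d(NU,O)=85/2, d(NU,R)=39/2
2. join NU+R (d=39/2) ⇒ NRU; edges |NU|=7/4, |R|=39/4
  updated: d(F,NRU)=134/3, d(NRU,O)=142/3
3. join F+NRU (d=134/3) ⇒ FNRU; edges |F|=67/3, |NRU|=151/12
  updated: d(FNRU,O)=48
4. join FNRU+O (d=48) ⇒ FNORU; edges |FNRU|=5/3, |O|=24
final tree: ((F:67/3,((N:8,U:8):7/4,R:39/4):151/12):5/3,O:24)
total length: 1057/12

((F:67/3,((N:8,U:8):7/4,R:39/4):151/12):5/3,O:24)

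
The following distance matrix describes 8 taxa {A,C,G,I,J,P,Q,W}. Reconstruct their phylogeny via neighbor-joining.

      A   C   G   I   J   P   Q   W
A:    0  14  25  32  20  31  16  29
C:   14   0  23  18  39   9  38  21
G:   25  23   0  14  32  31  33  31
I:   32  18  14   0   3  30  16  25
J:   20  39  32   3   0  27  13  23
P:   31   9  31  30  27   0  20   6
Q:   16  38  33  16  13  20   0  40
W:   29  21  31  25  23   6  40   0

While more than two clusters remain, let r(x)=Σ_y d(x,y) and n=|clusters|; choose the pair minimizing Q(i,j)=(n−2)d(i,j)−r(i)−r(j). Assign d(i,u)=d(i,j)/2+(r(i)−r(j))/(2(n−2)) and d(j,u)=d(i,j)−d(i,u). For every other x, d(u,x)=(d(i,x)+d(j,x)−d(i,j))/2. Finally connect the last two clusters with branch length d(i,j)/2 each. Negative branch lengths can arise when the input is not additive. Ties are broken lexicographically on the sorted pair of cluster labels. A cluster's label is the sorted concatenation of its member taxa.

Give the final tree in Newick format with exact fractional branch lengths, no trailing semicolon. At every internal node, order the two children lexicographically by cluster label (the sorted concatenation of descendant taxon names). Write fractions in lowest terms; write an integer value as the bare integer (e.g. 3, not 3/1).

(((A:485/64,((I:-1/32,J:97/32):223/48,Q:401/48):395/64):155/64,(C:127/20,(P:5/4,W:19/4):113/20):379/64):869/128,G:869/128)

iteration 1: select P,W (d=6, Q=-293); attach at lengths (5/4, 19/4); label the merged cluster PW
  updated: d(A,PW)=27, d(C,PW)=12, d(G,PW)=28, d(I,PW)=49/2, d(J,PW)=22, d(PW,Q)=27
iteration 2: select C,PW (d=12, Q=-449/2); attach at lengths (127/20, 113/20); label the merged cluster CPW
  updated: d(A,CPW)=29/2, d(CPW,G)=39/2, d(CPW,I)=61/4, d(CPW,J)=49/2, d(CPW,Q)=53/2
iteration 3: select I,J (d=3, Q=-643/4); attach at lengths (-1/32, 97/32); label the merged cluster IJ
  updated: d(A,IJ)=49/2, d(CPW,IJ)=147/8, d(G,IJ)=43/2, d(IJ,Q)=13
iteration 4: select IJ,Q (d=13, Q=-1015/8); attach at lengths (223/48, 401/48); label the merged cluster IJQ
  updated: d(A,IJQ)=55/4, d(CPW,IJQ)=255/16, d(G,IJQ)=83/4
iteration 5: select A,IJQ (d=55/4, Q=-1219/16); attach at lengths (485/64, 395/64); label the merged cluster AIJQ
  updated: d(AIJQ,CPW)=267/32, d(AIJQ,G)=16
iteration 6: select AIJQ,CPW (d=267/32, Q=-1403/32); attach at lengths (155/64, 379/64); label the merged cluster ACIJPQW
  updated: d(ACIJPQW,G)=869/64
iteration 7: select ACIJPQW,G (d=869/64); attach at lengths (869/128, 869/128); label the merged cluster ACGIJPQW
final tree: (((A:485/64,((I:-1/32,J:97/32):223/48,Q:401/48):395/64):155/64,(C:127/20,(P:5/4,W:19/4):113/20):379/64):869/128,G:869/128)
total length: 4459/64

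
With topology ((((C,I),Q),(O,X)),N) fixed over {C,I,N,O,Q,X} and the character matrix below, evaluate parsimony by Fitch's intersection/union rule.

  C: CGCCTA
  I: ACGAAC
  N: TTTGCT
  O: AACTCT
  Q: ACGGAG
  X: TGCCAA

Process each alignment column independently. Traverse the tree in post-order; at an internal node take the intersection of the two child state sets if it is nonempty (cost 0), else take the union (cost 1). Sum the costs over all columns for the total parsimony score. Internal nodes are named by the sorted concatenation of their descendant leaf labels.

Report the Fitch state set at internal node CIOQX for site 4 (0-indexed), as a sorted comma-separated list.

CI@0: {C} ∪ {A} = {A,C} (union, +1)
CIQ@0: {A,C} ∩ {A} = {A} (intersection, +0)
OX@0: {A} ∪ {T} = {A,T} (union, +1)
CIOQX@0: {A} ∩ {A,T} = {A} (intersection, +0)
CINOQX@0: {A} ∪ {T} = {A,T} (union, +1)
CI@1: {G} ∪ {C} = {C,G} (union, +1)
CIQ@1: {C,G} ∩ {C} = {C} (intersection, +0)
OX@1: {A} ∪ {G} = {A,G} (union, +1)
CIOQX@1: {C} ∪ {A,G} = {A,C,G} (union, +1)
CINOQX@1: {A,C,G} ∪ {T} = {A,C,G,T} (union, +1)
CI@2: {C} ∪ {G} = {C,G} (union, +1)
CIQ@2: {C,G} ∩ {G} = {G} (intersection, +0)
OX@2: {C} ∩ {C} = {C} (intersection, +0)
CIOQX@2: {G} ∪ {C} = {C,G} (union, +1)
CINOQX@2: {C,G} ∪ {T} = {C,G,T} (union, +1)
CI@3: {C} ∪ {A} = {A,C} (union, +1)
CIQ@3: {A,C} ∪ {G} = {A,C,G} (union, +1)
OX@3: {T} ∪ {C} = {C,T} (union, +1)
CIOQX@3: {A,C,G} ∩ {C,T} = {C} (intersection, +0)
CINOQX@3: {C} ∪ {G} = {C,G} (union, +1)
CI@4: {T} ∪ {A} = {A,T} (union, +1)
CIQ@4: {A,T} ∩ {A} = {A} (intersection, +0)
OX@4: {C} ∪ {A} = {A,C} (union, +1)
CIOQX@4: {A} ∩ {A,C} = {A} (intersection, +0)
CINOQX@4: {A} ∪ {C} = {A,C} (union, +1)
CI@5: {A} ∪ {C} = {A,C} (union, +1)
CIQ@5: {A,C} ∪ {G} = {A,C,G} (union, +1)
OX@5: {T} ∪ {A} = {A,T} (union, +1)
CIOQX@5: {A,C,G} ∩ {A,T} = {A} (intersection, +0)
CINOQX@5: {A} ∪ {T} = {A,T} (union, +1)
per-site changes: [3, 4, 3, 4, 3, 4]; total = 21

A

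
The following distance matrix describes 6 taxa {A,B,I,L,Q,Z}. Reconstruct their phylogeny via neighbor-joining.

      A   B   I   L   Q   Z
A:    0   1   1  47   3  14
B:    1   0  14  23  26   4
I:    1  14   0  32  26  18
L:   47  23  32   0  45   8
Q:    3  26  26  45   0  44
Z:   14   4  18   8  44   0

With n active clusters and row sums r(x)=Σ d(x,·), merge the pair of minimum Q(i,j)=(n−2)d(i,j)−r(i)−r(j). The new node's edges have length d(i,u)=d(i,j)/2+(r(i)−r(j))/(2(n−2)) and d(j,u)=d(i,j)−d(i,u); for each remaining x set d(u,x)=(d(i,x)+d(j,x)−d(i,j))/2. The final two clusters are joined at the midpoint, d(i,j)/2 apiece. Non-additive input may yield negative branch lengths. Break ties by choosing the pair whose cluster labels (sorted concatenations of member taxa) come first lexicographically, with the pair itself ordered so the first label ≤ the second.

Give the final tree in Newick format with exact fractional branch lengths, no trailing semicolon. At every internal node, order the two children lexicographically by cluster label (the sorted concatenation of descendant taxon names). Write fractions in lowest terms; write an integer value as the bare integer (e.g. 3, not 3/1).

(((A:-77/8,Q:101/8):33/4,(B:-37/12,(L:99/8,Z:-35/8):151/12):9):15/8,I:15/8)

iteration 1: select L,Z (d=8, Q=-211); attach at lengths (99/8, -35/8); label the merged cluster LZ
  updated: d(A,LZ)=53/2, d(B,LZ)=19/2, d(I,LZ)=21, d(LZ,Q)=81/2
iteration 2: select B,LZ (d=19/2, Q=-239/2); attach at lengths (-37/12, 151/12); label the merged cluster BLZ
  updated: d(A,BLZ)=9, d(BLZ,I)=51/4, d(BLZ,Q)=57/2
iteration 3: select A,Q (d=3, Q=-129/2); attach at lengths (-77/8, 101/8); label the merged cluster AQ
  updated: d(AQ,BLZ)=69/4, d(AQ,I)=12
iteration 4: select AQ,BLZ (d=69/4, Q=-42); attach at lengths (33/4, 9); label the merged cluster ABLQZ
  updated: d(ABLQZ,I)=15/4
iteration 5: select ABLQZ,I (d=15/4); attach at lengths (15/8, 15/8); label the merged cluster ABILQZ
final tree: (((A:-77/8,Q:101/8):33/4,(B:-37/12,(L:99/8,Z:-35/8):151/12):9):15/8,I:15/8)
total length: 83/2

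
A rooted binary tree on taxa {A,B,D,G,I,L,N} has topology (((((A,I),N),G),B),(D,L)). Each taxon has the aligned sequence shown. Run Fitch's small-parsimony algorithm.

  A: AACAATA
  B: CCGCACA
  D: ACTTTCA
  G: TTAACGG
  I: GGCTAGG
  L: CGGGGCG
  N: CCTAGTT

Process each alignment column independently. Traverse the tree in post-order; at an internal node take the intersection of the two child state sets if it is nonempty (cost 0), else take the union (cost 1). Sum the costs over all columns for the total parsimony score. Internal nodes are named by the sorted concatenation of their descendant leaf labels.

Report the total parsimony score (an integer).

[col 0] AI: children A:{A}, I:{G} ∪→ {A,G}; cost 1
[col 0] AIN: children AI:{A,G}, N:{C} ∪→ {A,C,G}; cost 1
[col 0] AGIN: children AIN:{A,C,G}, G:{T} ∪→ {A,C,G,T}; cost 1
[col 0] ABGIN: children AGIN:{A,C,G,T}, B:{C} ∩→ {C}; cost 0
[col 0] DL: children D:{A}, L:{C} ∪→ {A,C}; cost 1
[col 0] ABDGILN: children ABGIN:{C}, DL:{A,C} ∩→ {C}; cost 0
[col 1] AI: children A:{A}, I:{G} ∪→ {A,G}; cost 1
[col 1] AIN: children AI:{A,G}, N:{C} ∪→ {A,C,G}; cost 1
[col 1] AGIN: children AIN:{A,C,G}, G:{T} ∪→ {A,C,G,T}; cost 1
[col 1] ABGIN: children AGIN:{A,C,G,T}, B:{C} ∩→ {C}; cost 0
[col 1] DL: children D:{C}, L:{G} ∪→ {C,G}; cost 1
[col 1] ABDGILN: children ABGIN:{C}, DL:{C,G} ∩→ {C}; cost 0
[col 2] AI: children A:{C}, I:{C} ∩→ {C}; cost 0
[col 2] AIN: children AI:{C}, N:{T} ∪→ {C,T}; cost 1
[col 2] AGIN: children AIN:{C,T}, G:{A} ∪→ {A,C,T}; cost 1
[col 2] ABGIN: children AGIN:{A,C,T}, B:{G} ∪→ {A,C,G,T}; cost 1
[col 2] DL: children D:{T}, L:{G} ∪→ {G,T}; cost 1
[col 2] ABDGILN: children ABGIN:{A,C,G,T}, DL:{G,T} ∩→ {G,T}; cost 0
[col 3] AI: children A:{A}, I:{T} ∪→ {A,T}; cost 1
[col 3] AIN: children AI:{A,T}, N:{A} ∩→ {A}; cost 0
[col 3] AGIN: children AIN:{A}, G:{A} ∩→ {A}; cost 0
[col 3] ABGIN: children AGIN:{A}, B:{C} ∪→ {A,C}; cost 1
[col 3] DL: children D:{T}, L:{G} ∪→ {G,T}; cost 1
[col 3] ABDGILN: children ABGIN:{A,C}, DL:{G,T} ∪→ {A,C,G,T}; cost 1
[col 4] AI: children A:{A}, I:{A} ∩→ {A}; cost 0
[col 4] AIN: children AI:{A}, N:{G} ∪→ {A,G}; cost 1
[col 4] AGIN: children AIN:{A,G}, G:{C} ∪→ {A,C,G}; cost 1
[col 4] ABGIN: children AGIN:{A,C,G}, B:{A} ∩→ {A}; cost 0
[col 4] DL: children D:{T}, L:{G} ∪→ {G,T}; cost 1
[col 4] ABDGILN: children ABGIN:{A}, DL:{G,T} ∪→ {A,G,T}; cost 1
[col 5] AI: children A:{T}, I:{G} ∪→ {G,T}; cost 1
[col 5] AIN: children AI:{G,T}, N:{T} ∩→ {T}; cost 0
[col 5] AGIN: children AIN:{T}, G:{G} ∪→ {G,T}; cost 1
[col 5] ABGIN: children AGIN:{G,T}, B:{C} ∪→ {C,G,T}; cost 1
[col 5] DL: children D:{C}, L:{C} ∩→ {C}; cost 0
[col 5] ABDGILN: children ABGIN:{C,G,T}, DL:{C} ∩→ {C}; cost 0
[col 6] AI: children A:{A}, I:{G} ∪→ {A,G}; cost 1
[col 6] AIN: children AI:{A,G}, N:{T} ∪→ {A,G,T}; cost 1
[col 6] AGIN: children AIN:{A,G,T}, G:{G} ∩→ {G}; cost 0
[col 6] ABGIN: children AGIN:{G}, B:{A} ∪→ {A,G}; cost 1
[col 6] DL: children D:{A}, L:{G} ∪→ {A,G}; cost 1
[col 6] ABDGILN: children ABGIN:{A,G}, DL:{A,G} ∩→ {A,G}; cost 0
per-site changes: [4, 4, 4, 4, 4, 3, 4]; total = 27

27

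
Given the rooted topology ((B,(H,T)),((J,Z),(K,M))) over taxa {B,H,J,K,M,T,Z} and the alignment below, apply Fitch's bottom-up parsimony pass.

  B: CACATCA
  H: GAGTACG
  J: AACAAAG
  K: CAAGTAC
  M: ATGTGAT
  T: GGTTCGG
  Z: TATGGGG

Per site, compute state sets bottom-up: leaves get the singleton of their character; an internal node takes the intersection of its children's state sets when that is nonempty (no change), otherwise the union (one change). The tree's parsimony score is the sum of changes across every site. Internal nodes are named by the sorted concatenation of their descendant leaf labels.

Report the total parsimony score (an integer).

26

HT@0: {G} ∩ {G} = {G} (intersection, +0)
BHT@0: {C} ∪ {G} = {C,G} (union, +1)
JZ@0: {A} ∪ {T} = {A,T} (union, +1)
KM@0: {C} ∪ {A} = {A,C} (union, +1)
JKMZ@0: {A,T} ∩ {A,C} = {A} (intersection, +0)
BHJKMTZ@0: {C,G} ∪ {A} = {A,C,G} (union, +1)
HT@1: {A} ∪ {G} = {A,G} (union, +1)
BHT@1: {A} ∩ {A,G} = {A} (intersection, +0)
JZ@1: {A} ∩ {A} = {A} (intersection, +0)
KM@1: {A} ∪ {T} = {A,T} (union, +1)
JKMZ@1: {A} ∩ {A,T} = {A} (intersection, +0)
BHJKMTZ@1: {A} ∩ {A} = {A} (intersection, +0)
HT@2: {G} ∪ {T} = {G,T} (union, +1)
BHT@2: {C} ∪ {G,T} = {C,G,T} (union, +1)
JZ@2: {C} ∪ {T} = {C,T} (union, +1)
KM@2: {A} ∪ {G} = {A,G} (union, +1)
JKMZ@2: {C,T} ∪ {A,G} = {A,C,G,T} (union, +1)
BHJKMTZ@2: {C,G,T} ∩ {A,C,G,T} = {C,G,T} (intersection, +0)
HT@3: {T} ∩ {T} = {T} (intersection, +0)
BHT@3: {A} ∪ {T} = {A,T} (union, +1)
JZ@3: {A} ∪ {G} = {A,G} (union, +1)
KM@3: {G} ∪ {T} = {G,T} (union, +1)
JKMZ@3: {A,G} ∩ {G,T} = {G} (intersection, +0)
BHJKMTZ@3: {A,T} ∪ {G} = {A,G,T} (union, +1)
HT@4: {A} ∪ {C} = {A,C} (union, +1)
BHT@4: {T} ∪ {A,C} = {A,C,T} (union, +1)
JZ@4: {A} ∪ {G} = {A,G} (union, +1)
KM@4: {T} ∪ {G} = {G,T} (union, +1)
JKMZ@4: {A,G} ∩ {G,T} = {G} (intersection, +0)
BHJKMTZ@4: {A,C,T} ∪ {G} = {A,C,G,T} (union, +1)
HT@5: {C} ∪ {G} = {C,G} (union, +1)
BHT@5: {C} ∩ {C,G} = {C} (intersection, +0)
JZ@5: {A} ∪ {G} = {A,G} (union, +1)
KM@5: {A} ∩ {A} = {A} (intersection, +0)
JKMZ@5: {A,G} ∩ {A} = {A} (intersection, +0)
BHJKMTZ@5: {C} ∪ {A} = {A,C} (union, +1)
HT@6: {G} ∩ {G} = {G} (intersection, +0)
BHT@6: {A} ∪ {G} = {A,G} (union, +1)
JZ@6: {G} ∩ {G} = {G} (intersection, +0)
KM@6: {C} ∪ {T} = {C,T} (union, +1)
JKMZ@6: {G} ∪ {C,T} = {C,G,T} (union, +1)
BHJKMTZ@6: {A,G} ∩ {C,G,T} = {G} (intersection, +0)
per-site changes: [4, 2, 5, 4, 5, 3, 3]; total = 26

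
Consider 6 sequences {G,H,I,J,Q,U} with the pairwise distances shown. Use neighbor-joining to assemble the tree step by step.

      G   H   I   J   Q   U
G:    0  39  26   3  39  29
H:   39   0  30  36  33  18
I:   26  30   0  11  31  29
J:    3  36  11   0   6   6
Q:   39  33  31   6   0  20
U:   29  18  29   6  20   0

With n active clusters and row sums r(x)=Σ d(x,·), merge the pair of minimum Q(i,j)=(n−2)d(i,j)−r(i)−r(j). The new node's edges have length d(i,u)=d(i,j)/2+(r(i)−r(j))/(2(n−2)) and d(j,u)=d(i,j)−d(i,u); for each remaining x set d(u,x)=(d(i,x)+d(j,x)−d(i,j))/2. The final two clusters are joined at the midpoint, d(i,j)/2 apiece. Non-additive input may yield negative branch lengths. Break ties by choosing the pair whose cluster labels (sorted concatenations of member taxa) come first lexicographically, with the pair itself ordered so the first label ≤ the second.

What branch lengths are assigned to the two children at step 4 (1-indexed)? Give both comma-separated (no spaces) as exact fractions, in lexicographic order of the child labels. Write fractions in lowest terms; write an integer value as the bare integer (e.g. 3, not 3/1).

41/8,119/8

step 1: merge (G,J) at d=3, Q=-186; branch lengths G→43/4, J→-31/4; new cluster GJ
  updated: d(GJ,H)=36, d(GJ,I)=17, d(GJ,Q)=21, d(GJ,U)=16
step 2: merge (GJ,I) at d=17, Q=-146; branch lengths GJ→17/3, I→34/3; new cluster GIJ
  updated: d(GIJ,H)=49/2, d(GIJ,Q)=35/2, d(GIJ,U)=14
step 3: merge (GIJ,Q) at d=35/2, Q=-183/2; branch lengths GIJ→41/8, Q→99/8; new cluster GIJQ
  updated: d(GIJQ,H)=20, d(GIJQ,U)=33/4
step 4: merge (GIJQ,H) at d=20, Q=-185/4; branch lengths GIJQ→41/8, H→119/8; new cluster GHIJQ
  updated: d(GHIJQ,U)=25/8
step 5: merge (GHIJQ,U) at d=25/8; branch lengths GHIJQ→25/16, U→25/16; new cluster GHIJQU
final tree: (((((G:43/4,J:-31/4):17/3,I:34/3):41/8,Q:99/8):41/8,H:119/8):25/16,U:25/16)
total length: 485/8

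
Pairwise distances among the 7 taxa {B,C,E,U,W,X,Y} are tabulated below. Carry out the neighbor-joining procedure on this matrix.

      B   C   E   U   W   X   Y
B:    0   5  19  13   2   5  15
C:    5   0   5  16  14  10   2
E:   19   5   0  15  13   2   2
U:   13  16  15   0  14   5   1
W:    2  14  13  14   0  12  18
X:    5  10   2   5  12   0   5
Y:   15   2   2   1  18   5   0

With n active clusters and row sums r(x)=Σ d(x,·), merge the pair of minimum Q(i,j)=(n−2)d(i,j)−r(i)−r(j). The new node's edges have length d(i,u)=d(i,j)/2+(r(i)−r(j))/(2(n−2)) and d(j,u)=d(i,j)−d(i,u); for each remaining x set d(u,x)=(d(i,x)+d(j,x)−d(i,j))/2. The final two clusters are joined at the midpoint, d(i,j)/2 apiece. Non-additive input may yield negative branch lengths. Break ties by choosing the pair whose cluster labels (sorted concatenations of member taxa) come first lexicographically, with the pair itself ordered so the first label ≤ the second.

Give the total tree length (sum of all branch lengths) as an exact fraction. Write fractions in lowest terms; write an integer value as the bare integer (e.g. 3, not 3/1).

1. join B+W (d=2, Q=-122) ⇒ BW; edges |B|=-2/5, |W|=12/5
  updated: d(BW,C)=17/2, d(BW,E)=15, d(BW,U)=25/2, d(BW,X)=15/2, d(BW,Y)=31/2
2. join U+Y (d=1, Q=-71) ⇒ UY; edges |U|=7/2, |Y|=-5/2
  updated: d(BW,UY)=27/2, d(C,UY)=17/2, d(E,UY)=8, d(UY,X)=9/2
3. join BW+C (d=17/2, Q=-51) ⇒ BCW; edges |BW|=19/3, |C|=13/6
  updated: d(BCW,E)=23/4, d(BCW,UY)=27/4, d(BCW,X)=9/2
4. join BCW+UY (d=27/4, Q=-91/4) ⇒ BCUWY; edges |BCW|=45/16, |UY|=63/16
  updated: d(BCUWY,E)=7/2, d(BCUWY,X)=9/8
5. join BCUWY+E (d=7/2, Q=-53/8) ⇒ BCEUWY; edges |BCUWY|=21/16, |E|=35/16
  updated: d(BCEUWY,X)=-3/16
6. join BCEUWY+X (d=-3/16) ⇒ BCEUWXY; edges |BCEUWY|=-3/32, |X|=-3/32
final tree: (((((B:-2/5,W:12/5):19/3,C:13/6):45/16,(U:7/2,Y:-5/2):63/16):21/16,E:35/16):-3/32,X:-3/32)
total length: 345/16

345/16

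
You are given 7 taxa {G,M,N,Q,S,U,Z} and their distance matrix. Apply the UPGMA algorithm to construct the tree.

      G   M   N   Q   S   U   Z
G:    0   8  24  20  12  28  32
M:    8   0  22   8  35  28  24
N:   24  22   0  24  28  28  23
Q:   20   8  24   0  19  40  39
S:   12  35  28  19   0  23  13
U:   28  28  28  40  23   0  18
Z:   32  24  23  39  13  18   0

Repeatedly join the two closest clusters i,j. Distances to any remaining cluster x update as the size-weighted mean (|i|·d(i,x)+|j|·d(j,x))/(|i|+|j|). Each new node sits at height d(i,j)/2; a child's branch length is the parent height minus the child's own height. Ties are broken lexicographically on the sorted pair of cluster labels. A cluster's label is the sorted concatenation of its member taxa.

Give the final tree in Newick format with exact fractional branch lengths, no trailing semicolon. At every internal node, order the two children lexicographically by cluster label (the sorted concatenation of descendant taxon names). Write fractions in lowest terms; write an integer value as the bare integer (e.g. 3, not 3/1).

step 1: merge (G,M) at d=8; branch lengths G→4, M→4; new cluster GM
  updated: d(GM,N)=23, d(GM,Q)=14, d(GM,S)=47/2, d(GM,U)=28, d(GM,Z)=28
step 2: merge (S,Z) at d=13; branch lengths S→13/2, Z→13/2; new cluster SZ
  updated: d(GM,SZ)=103/4, d(N,SZ)=51/2, d(Q,SZ)=29, d(SZ,U)=41/2
step 3: merge (GM,Q) at d=14; branch lengths GM→3, Q→7; new cluster GMQ
  updated: d(GMQ,N)=70/3, d(GMQ,SZ)=161/6, d(GMQ,U)=32
step 4: merge (SZ,U) at d=41/2; branch lengths SZ→15/4, U→41/4; new cluster SUZ
  updated: d(GMQ,SUZ)=257/9, d(N,SUZ)=79/3
step 5: merge (GMQ,N) at d=70/3; branch lengths GMQ→14/3, N→35/3; new cluster GMNQ
  updated: d(GMNQ,SUZ)=28
step 6: merge (GMNQ,SUZ) at d=28; branch lengths GMNQ→7/3, SUZ→15/4; new cluster GMNQSUZ
final tree: ((((G:4,M:4):3,Q:7):14/3,N:35/3):7/3,((S:13/2,Z:13/2):15/4,U:41/4):15/4)
total length: 809/12

((((G:4,M:4):3,Q:7):14/3,N:35/3):7/3,((S:13/2,Z:13/2):15/4,U:41/4):15/4)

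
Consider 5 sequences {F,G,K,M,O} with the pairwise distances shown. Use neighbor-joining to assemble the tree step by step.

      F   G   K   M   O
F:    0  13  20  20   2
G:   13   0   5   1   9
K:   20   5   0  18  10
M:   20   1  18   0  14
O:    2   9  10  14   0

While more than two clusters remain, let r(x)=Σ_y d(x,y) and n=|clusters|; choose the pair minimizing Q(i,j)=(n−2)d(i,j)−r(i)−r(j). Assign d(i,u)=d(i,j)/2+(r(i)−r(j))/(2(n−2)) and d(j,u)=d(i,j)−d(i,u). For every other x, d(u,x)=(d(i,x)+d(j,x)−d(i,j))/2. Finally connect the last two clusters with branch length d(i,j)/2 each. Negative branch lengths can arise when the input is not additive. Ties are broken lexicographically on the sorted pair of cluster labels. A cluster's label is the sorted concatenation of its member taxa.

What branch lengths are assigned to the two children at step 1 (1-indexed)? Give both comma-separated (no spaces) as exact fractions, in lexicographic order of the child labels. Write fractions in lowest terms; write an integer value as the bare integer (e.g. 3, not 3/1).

1. join F+O (d=2, Q=-84) ⇒ FO; edges |F|=13/3, |O|=-7/3
  updated: d(FO,G)=10, d(FO,K)=14, d(FO,M)=16
2. join FO+K (d=14, Q=-49) ⇒ FKO; edges |FO|=31/4, |K|=25/4
  updated: d(FKO,G)=1/2, d(FKO,M)=10
3. join FKO+G (d=1/2, Q=-23/2) ⇒ FGKO; edges |FKO|=19/4, |G|=-17/4
  updated: d(FGKO,M)=21/4
4. join FGKO+M (d=21/4) ⇒ FGKMO; edges |FGKO|=21/8, |M|=21/8
final tree: ((((F:13/3,O:-7/3):31/4,K:25/4):19/4,G:-17/4):21/8,M:21/8)
total length: 87/4

13/3,-7/3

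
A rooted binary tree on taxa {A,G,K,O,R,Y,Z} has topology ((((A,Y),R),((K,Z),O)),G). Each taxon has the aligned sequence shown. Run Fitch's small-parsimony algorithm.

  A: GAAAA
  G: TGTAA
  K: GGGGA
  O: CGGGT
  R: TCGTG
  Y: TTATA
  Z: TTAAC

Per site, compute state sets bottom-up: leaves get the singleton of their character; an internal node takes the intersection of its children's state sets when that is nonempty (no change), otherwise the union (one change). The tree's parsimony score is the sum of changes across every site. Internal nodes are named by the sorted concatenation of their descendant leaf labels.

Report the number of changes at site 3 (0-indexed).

[col 0] AY: children A:{G}, Y:{T} ∪→ {G,T}; cost 1
[col 0] ARY: children AY:{G,T}, R:{T} ∩→ {T}; cost 0
[col 0] KZ: children K:{G}, Z:{T} ∪→ {G,T}; cost 1
[col 0] KOZ: children KZ:{G,T}, O:{C} ∪→ {C,G,T}; cost 1
[col 0] AKORYZ: children ARY:{T}, KOZ:{C,G,T} ∩→ {T}; cost 0
[col 0] AGKORYZ: children AKORYZ:{T}, G:{T} ∩→ {T}; cost 0
[col 1] AY: children A:{A}, Y:{T} ∪→ {A,T}; cost 1
[col 1] ARY: children AY:{A,T}, R:{C} ∪→ {A,C,T}; cost 1
[col 1] KZ: children K:{G}, Z:{T} ∪→ {G,T}; cost 1
[col 1] KOZ: children KZ:{G,T}, O:{G} ∩→ {G}; cost 0
[col 1] AKORYZ: children ARY:{A,C,T}, KOZ:{G} ∪→ {A,C,G,T}; cost 1
[col 1] AGKORYZ: children AKORYZ:{A,C,G,T}, G:{G} ∩→ {G}; cost 0
[col 2] AY: children A:{A}, Y:{A} ∩→ {A}; cost 0
[col 2] ARY: children AY:{A}, R:{G} ∪→ {A,G}; cost 1
[col 2] KZ: children K:{G}, Z:{A} ∪→ {A,G}; cost 1
[col 2] KOZ: children KZ:{A,G}, O:{G} ∩→ {G}; cost 0
[col 2] AKORYZ: children ARY:{A,G}, KOZ:{G} ∩→ {G}; cost 0
[col 2] AGKORYZ: children AKORYZ:{G}, G:{T} ∪→ {G,T}; cost 1
[col 3] AY: children A:{A}, Y:{T} ∪→ {A,T}; cost 1
[col 3] ARY: children AY:{A,T}, R:{T} ∩→ {T}; cost 0
[col 3] KZ: children K:{G}, Z:{A} ∪→ {A,G}; cost 1
[col 3] KOZ: children KZ:{A,G}, O:{G} ∩→ {G}; cost 0
[col 3] AKORYZ: children ARY:{T}, KOZ:{G} ∪→ {G,T}; cost 1
[col 3] AGKORYZ: children AKORYZ:{G,T}, G:{A} ∪→ {A,G,T}; cost 1
[col 4] AY: children A:{A}, Y:{A} ∩→ {A}; cost 0
[col 4] ARY: children AY:{A}, R:{G} ∪→ {A,G}; cost 1
[col 4] KZ: children K:{A}, Z:{C} ∪→ {A,C}; cost 1
[col 4] KOZ: children KZ:{A,C}, O:{T} ∪→ {A,C,T}; cost 1
[col 4] AKORYZ: children ARY:{A,G}, KOZ:{A,C,T} ∩→ {A}; cost 0
[col 4] AGKORYZ: children AKORYZ:{A}, G:{A} ∩→ {A}; cost 0
per-site changes: [3, 4, 3, 4, 3]; total = 17

4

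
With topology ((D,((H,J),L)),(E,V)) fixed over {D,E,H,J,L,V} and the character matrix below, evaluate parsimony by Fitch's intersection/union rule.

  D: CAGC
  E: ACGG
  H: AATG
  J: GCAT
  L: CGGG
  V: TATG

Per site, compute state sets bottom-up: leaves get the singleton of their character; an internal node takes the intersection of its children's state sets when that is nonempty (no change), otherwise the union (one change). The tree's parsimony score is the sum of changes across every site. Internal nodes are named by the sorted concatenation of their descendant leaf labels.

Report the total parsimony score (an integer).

site 0, node HJ: H={A} ∪ J={G} → {A,G} (+1)
site 0, node HJL: HJ={A,G} ∪ L={C} → {A,C,G} (+1)
site 0, node DHJL: D={C} ∩ HJL={A,C,G} → {C} (+0)
site 0, node EV: E={A} ∪ V={T} → {A,T} (+1)
site 0, node DEHJLV: DHJL={C} ∪ EV={A,T} → {A,C,T} (+1)
site 1, node HJ: H={A} ∪ J={C} → {A,C} (+1)
site 1, node HJL: HJ={A,C} ∪ L={G} → {A,C,G} (+1)
site 1, node DHJL: D={A} ∩ HJL={A,C,G} → {A} (+0)
site 1, node EV: E={C} ∪ V={A} → {A,C} (+1)
site 1, node DEHJLV: DHJL={A} ∩ EV={A,C} → {A} (+0)
site 2, node HJ: H={T} ∪ J={A} → {A,T} (+1)
site 2, node HJL: HJ={A,T} ∪ L={G} → {A,G,T} (+1)
site 2, node DHJL: D={G} ∩ HJL={A,G,T} → {G} (+0)
site 2, node EV: E={G} ∪ V={T} → {G,T} (+1)
site 2, node DEHJLV: DHJL={G} ∩ EV={G,T} → {G} (+0)
site 3, node HJ: H={G} ∪ J={T} → {G,T} (+1)
site 3, node HJL: HJ={G,T} ∩ L={G} → {G} (+0)
site 3, node DHJL: D={C} ∪ HJL={G} → {C,G} (+1)
site 3, node EV: E={G} ∩ V={G} → {G} (+0)
site 3, node DEHJLV: DHJL={C,G} ∩ EV={G} → {G} (+0)
per-site changes: [4, 3, 3, 2]; total = 12

12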